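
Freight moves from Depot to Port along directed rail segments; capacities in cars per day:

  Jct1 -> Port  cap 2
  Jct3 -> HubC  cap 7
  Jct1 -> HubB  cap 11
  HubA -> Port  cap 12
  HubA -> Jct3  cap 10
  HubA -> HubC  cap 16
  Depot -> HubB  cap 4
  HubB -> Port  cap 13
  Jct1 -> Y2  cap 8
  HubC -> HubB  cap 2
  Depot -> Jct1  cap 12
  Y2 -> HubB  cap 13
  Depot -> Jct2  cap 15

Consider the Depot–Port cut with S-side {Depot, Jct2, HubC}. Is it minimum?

Given cut capacity: 12 + 4 + 2 = 18.
Augment Depot→Jct1→Port: bottleneck 2, flow now 2.
Augment Depot→HubB→Port: bottleneck 4, flow now 6.
Augment Depot→Jct1→HubB→Port: bottleneck 9, flow now 15.
No augmenting path remains; maximum flow = 15.
In the residual graph, reachable from Depot: {Depot, Jct1, Y2, Jct2, HubB}.
Min-cut edges: Jct1→Port (2), HubB→Port (13); capacity 2 + 13 = 15.
Cut capacity 18 exceeds the max flow 15, so it is not minimum.

No — its capacity is 18, but the minimum cut has capacity 15.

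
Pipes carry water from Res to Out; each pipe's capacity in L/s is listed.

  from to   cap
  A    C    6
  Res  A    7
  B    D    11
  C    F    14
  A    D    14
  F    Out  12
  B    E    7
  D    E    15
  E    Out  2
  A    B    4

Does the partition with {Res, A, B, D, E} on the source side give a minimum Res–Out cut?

No — its capacity is 8, but the minimum cut has capacity 7.

Given cut capacity: 6 + 2 = 8.
Augment Res→A→B→E→Out: bottleneck 2, flow now 2.
Augment Res→A→C→F→Out: bottleneck 5, flow now 7.
No augmenting path remains; maximum flow = 7.
In the residual graph, reachable from Res: {Res}.
Min-cut edges: Res→A (7); capacity 7 = 7.
Cut capacity 8 exceeds the max flow 7, so it is not minimum.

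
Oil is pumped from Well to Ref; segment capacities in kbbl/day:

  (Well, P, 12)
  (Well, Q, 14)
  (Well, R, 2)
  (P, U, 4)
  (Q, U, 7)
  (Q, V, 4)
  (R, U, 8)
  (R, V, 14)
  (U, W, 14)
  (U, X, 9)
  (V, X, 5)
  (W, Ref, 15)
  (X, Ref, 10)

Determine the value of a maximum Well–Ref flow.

17

Augment Well→P→U→W→Ref: bottleneck 4, flow now 4.
Augment Well→Q→U→W→Ref: bottleneck 7, flow now 11.
Augment Well→Q→V→X→Ref: bottleneck 4, flow now 15.
Augment Well→R→U→W→Ref: bottleneck 2, flow now 17.
No augmenting path remains; maximum flow = 17.
In the residual graph, reachable from Well: {Well, P, Q}.
Min-cut edges: Well→R (2), P→U (4), Q→U (7), Q→V (4); capacity 2 + 4 + 7 + 4 = 17.
This cut is saturated, so no flow can exceed 17.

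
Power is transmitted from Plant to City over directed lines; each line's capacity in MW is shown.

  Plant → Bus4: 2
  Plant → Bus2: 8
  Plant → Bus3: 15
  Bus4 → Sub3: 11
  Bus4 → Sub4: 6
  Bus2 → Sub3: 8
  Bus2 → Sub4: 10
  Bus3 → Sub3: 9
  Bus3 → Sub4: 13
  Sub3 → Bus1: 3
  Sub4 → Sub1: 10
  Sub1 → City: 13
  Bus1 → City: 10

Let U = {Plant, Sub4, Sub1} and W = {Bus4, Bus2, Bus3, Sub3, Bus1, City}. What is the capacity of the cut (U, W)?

Edges leaving {Plant, Sub4, Sub1}: Plant→Bus4 (2), Plant→Bus2 (8), Plant→Bus3 (15), Sub1→City (13).
Cut capacity = 2 + 8 + 15 + 13 = 38.

38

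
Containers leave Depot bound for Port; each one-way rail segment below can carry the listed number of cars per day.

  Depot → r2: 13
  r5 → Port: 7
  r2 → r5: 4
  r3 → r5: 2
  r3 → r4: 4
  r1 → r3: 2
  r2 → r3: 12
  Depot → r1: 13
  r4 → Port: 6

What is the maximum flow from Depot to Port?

10

Augment Depot→r2→r5→Port: bottleneck 4, flow now 4.
Augment Depot→r1→r3→r4→Port: bottleneck 2, flow now 6.
Augment Depot→r2→r3→r4→Port: bottleneck 2, flow now 8.
Augment Depot→r2→r3→r5→Port: bottleneck 2, flow now 10.
No augmenting path remains; maximum flow = 10.
In the residual graph, reachable from Depot: {Depot, r1, r2, r3}.
Min-cut edges: r2→r5 (4), r3→r4 (4), r3→r5 (2); capacity 4 + 4 + 2 = 10.
This cut is saturated, so no flow can exceed 10.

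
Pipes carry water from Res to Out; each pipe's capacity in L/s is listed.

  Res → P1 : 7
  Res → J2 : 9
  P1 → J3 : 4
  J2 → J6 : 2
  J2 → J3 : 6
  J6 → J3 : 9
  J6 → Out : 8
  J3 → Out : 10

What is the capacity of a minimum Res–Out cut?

Augment Res→P1→J3→Out: bottleneck 4, flow now 4.
Augment Res→J2→J6→Out: bottleneck 2, flow now 6.
Augment Res→J2→J3→Out: bottleneck 6, flow now 12.
No augmenting path remains; maximum flow = 12.
By max-flow min-cut, the minimum cut capacity equals the max flow.
In the residual graph, reachable from Res: {Res, P1, J2}.
Min-cut edges: P1→J3 (4), J2→J6 (2), J2→J3 (6); capacity 4 + 2 + 6 = 12.

12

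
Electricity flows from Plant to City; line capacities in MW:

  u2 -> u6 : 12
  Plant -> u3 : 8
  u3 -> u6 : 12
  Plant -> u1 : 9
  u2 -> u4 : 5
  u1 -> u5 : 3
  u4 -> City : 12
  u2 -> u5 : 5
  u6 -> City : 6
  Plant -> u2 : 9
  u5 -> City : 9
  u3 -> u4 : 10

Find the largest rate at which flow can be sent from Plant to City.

20

Augment Plant→u1→u5→City: bottleneck 3, flow now 3.
Augment Plant→u2→u4→City: bottleneck 5, flow now 8.
Augment Plant→u2→u5→City: bottleneck 4, flow now 12.
Augment Plant→u3→u4→City: bottleneck 7, flow now 19.
Augment Plant→u3→u6→City: bottleneck 1, flow now 20.
No augmenting path remains; maximum flow = 20.
In the residual graph, reachable from Plant: {Plant, u1}.
Min-cut edges: Plant→u2 (9), Plant→u3 (8), u1→u5 (3); capacity 9 + 8 + 3 = 20.
This cut is saturated, so no flow can exceed 20.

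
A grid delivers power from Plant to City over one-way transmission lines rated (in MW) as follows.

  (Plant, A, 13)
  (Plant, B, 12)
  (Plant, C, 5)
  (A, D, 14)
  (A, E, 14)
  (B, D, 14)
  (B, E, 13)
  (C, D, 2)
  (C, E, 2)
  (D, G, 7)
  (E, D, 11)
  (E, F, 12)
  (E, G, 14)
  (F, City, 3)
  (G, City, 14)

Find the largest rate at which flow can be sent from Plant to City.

17

Augment Plant→A→D→G→City: bottleneck 7, flow now 7.
Augment Plant→A→E→F→City: bottleneck 3, flow now 10.
Augment Plant→A→E→G→City: bottleneck 3, flow now 13.
Augment Plant→B→E→G→City: bottleneck 4, flow now 17.
No augmenting path remains; maximum flow = 17.
In the residual graph, reachable from Plant: {Plant, A, B, C, D, E, F, G}.
Min-cut edges: F→City (3), G→City (14); capacity 3 + 14 = 17.
This cut is saturated, so no flow can exceed 17.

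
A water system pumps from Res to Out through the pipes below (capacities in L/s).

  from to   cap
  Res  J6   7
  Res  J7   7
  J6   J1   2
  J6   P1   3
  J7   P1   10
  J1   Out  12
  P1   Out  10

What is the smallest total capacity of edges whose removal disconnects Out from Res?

12

Augment Res→J6→J1→Out: bottleneck 2, flow now 2.
Augment Res→J6→P1→Out: bottleneck 3, flow now 5.
Augment Res→J7→P1→Out: bottleneck 7, flow now 12.
No augmenting path remains; maximum flow = 12.
By max-flow min-cut, the minimum cut capacity equals the max flow.
In the residual graph, reachable from Res: {Res, J6}.
Min-cut edges: Res→J7 (7), J6→J1 (2), J6→P1 (3); capacity 7 + 2 + 3 = 12.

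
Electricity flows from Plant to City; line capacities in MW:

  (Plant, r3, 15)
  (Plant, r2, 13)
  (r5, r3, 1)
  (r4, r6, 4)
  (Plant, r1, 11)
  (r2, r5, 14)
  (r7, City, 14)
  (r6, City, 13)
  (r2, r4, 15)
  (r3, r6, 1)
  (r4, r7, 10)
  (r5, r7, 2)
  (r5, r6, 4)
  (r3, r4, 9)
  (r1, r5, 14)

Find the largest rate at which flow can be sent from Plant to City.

21

Augment Plant→r3→r6→City: bottleneck 1, flow now 1.
Augment Plant→r1→r5→r6→City: bottleneck 4, flow now 5.
Augment Plant→r1→r5→r7→City: bottleneck 2, flow now 7.
Augment Plant→r2→r4→r6→City: bottleneck 4, flow now 11.
Augment Plant→r2→r4→r7→City: bottleneck 9, flow now 20.
Augment Plant→r3→r4→r7→City: bottleneck 1, flow now 21.
No augmenting path remains; maximum flow = 21.
In the residual graph, reachable from Plant: {Plant, r1, r2, r3, r4, r5}.
Min-cut edges: r3→r6 (1), r4→r6 (4), r4→r7 (10), r5→r6 (4), r5→r7 (2); capacity 1 + 4 + 10 + 4 + 2 = 21.
This cut is saturated, so no flow can exceed 21.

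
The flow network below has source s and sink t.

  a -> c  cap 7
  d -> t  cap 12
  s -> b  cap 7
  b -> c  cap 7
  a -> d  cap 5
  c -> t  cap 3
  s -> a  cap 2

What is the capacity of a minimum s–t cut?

5

Augment s→a→c→t: bottleneck 2, flow now 2.
Augment s→b→c→t: bottleneck 1, flow now 3.
Augment s→b→c→a→d→t: bottleneck 2, flow now 5. (uses reverse residual edge)
No augmenting path remains; maximum flow = 5.
By max-flow min-cut, the minimum cut capacity equals the max flow.
In the residual graph, reachable from s: {s, b, c}.
Min-cut edges: s→a (2), c→t (3); capacity 2 + 3 = 5.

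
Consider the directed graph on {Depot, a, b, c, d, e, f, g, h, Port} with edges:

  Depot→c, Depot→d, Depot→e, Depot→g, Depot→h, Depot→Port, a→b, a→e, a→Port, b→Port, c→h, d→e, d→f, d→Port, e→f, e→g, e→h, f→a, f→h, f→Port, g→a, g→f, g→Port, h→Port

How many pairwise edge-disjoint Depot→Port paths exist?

Assign every edge capacity 1; by Menger, the answer equals the max flow.
Path Depot→Port (+1); total 1.
Path Depot→d→Port (+1); total 2.
Path Depot→g→Port (+1); total 3.
Path Depot→h→Port (+1); total 4.
Path Depot→e→f→Port (+1); total 5.
No residual Depot→Port path; max flow = 5.
Certifying cut of size 5: {Depot→Port, Depot→d, Depot→e, Depot→g, h→Port}.

5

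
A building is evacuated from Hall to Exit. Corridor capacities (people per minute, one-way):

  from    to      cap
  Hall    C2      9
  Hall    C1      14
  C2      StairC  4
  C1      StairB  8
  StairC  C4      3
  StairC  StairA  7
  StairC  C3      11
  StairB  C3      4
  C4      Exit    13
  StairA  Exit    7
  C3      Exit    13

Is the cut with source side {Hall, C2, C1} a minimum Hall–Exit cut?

No — its capacity is 12, but the minimum cut has capacity 8.

Given cut capacity: 4 + 8 = 12.
Augment Hall→C2→StairC→C4→Exit: bottleneck 3, flow now 3.
Augment Hall→C2→StairC→StairA→Exit: bottleneck 1, flow now 4.
Augment Hall→C1→StairB→C3→Exit: bottleneck 4, flow now 8.
No augmenting path remains; maximum flow = 8.
In the residual graph, reachable from Hall: {Hall, C2, C1, StairB}.
Min-cut edges: C2→StairC (4), StairB→C3 (4); capacity 4 + 4 = 8.
Cut capacity 12 exceeds the max flow 8, so it is not minimum.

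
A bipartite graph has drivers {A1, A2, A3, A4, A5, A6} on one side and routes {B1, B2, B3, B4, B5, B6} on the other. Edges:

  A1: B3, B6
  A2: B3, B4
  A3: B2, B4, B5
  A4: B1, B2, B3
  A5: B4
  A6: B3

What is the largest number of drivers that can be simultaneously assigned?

Unit-capacity flow: source→left, listed edges, right→sink; max matching = max flow.
Augmenting path A1→B3 (+1); matched 1.
Augmenting path A2→B4 (+1); matched 2.
Augmenting path A3→B2 (+1); matched 3.
Augmenting path A4→B1 (+1); matched 4.
Augmenting path A6→B3→A1→B6 (+1); matched 5.
No augmenting path remains; maximum matching = 5.
König certificate: {A1, A3, A4, B3, B4} is a vertex cover of size 5 (every listed pair touches it), so no matching can be larger.

5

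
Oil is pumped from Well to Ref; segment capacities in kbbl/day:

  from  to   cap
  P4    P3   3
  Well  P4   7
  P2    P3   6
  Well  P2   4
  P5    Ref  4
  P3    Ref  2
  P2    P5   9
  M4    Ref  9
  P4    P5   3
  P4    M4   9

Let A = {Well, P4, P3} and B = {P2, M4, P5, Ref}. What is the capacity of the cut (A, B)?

Edges leaving {Well, P4, P3}: Well→P2 (4), P4→M4 (9), P4→P5 (3), P3→Ref (2).
Cut capacity = 4 + 9 + 3 + 2 = 18.

18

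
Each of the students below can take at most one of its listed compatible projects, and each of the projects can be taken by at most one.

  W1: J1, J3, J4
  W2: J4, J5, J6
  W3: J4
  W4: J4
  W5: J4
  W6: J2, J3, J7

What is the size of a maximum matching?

4

Unit-capacity flow: source→left, listed edges, right→sink; max matching = max flow.
Augmenting path W1→J1 (+1); matched 1.
Augmenting path W2→J4 (+1); matched 2.
Augmenting path W6→J2 (+1); matched 3.
Augmenting path W3→J4→W2→J5 (+1); matched 4.
No augmenting path remains; maximum matching = 4.
König certificate: {W1, W2, W6, J4} is a vertex cover of size 4 (every listed pair touches it), so no matching can be larger.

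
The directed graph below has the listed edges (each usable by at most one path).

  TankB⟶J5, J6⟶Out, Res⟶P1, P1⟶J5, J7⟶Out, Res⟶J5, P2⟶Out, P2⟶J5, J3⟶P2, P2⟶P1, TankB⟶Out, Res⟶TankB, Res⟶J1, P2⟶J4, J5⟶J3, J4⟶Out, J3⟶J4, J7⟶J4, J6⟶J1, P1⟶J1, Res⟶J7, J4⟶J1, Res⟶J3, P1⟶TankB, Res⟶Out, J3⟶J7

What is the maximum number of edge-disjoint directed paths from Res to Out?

5

Assign every edge capacity 1; by Menger, the answer equals the max flow.
Path Res→Out (+1); total 1.
Path Res→TankB→Out (+1); total 2.
Path Res→J7→Out (+1); total 3.
Path Res→J3→P2→Out (+1); total 4.
Path Res→J5→J3→J4→Out (+1); total 5.
No residual Res→Out path; max flow = 5.
Certifying cut of size 5: {J5→J3, Res→J3, Res→J7, Res→Out, TankB→Out}.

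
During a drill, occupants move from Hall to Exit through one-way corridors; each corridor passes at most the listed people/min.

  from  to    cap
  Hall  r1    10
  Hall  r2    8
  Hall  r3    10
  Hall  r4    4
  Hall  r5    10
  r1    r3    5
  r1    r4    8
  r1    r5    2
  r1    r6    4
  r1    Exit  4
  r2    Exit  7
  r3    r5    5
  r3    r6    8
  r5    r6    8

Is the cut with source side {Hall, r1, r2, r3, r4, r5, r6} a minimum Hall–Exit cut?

Given cut capacity: 4 + 7 = 11.
Augment Hall→r1→Exit: bottleneck 4, flow now 4.
Augment Hall→r2→Exit: bottleneck 7, flow now 11.
No augmenting path remains; maximum flow = 11.
Cut capacity 11 equals the max flow, so it is a minimum cut.

Yes — it is a minimum cut (capacity 11).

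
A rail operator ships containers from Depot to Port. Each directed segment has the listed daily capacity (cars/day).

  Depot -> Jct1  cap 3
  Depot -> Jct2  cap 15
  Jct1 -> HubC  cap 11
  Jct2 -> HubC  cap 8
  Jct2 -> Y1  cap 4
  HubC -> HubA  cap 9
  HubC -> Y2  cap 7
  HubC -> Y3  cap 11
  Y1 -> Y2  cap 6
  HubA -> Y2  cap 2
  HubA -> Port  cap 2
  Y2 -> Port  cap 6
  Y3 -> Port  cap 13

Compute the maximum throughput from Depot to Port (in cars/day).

15

Augment Depot→Jct1→HubC→HubA→Port: bottleneck 2, flow now 2.
Augment Depot→Jct1→HubC→Y2→Port: bottleneck 1, flow now 3.
Augment Depot→Jct2→HubC→Y2→Port: bottleneck 5, flow now 8.
Augment Depot→Jct2→HubC→Y3→Port: bottleneck 3, flow now 11.
Augment Depot→Jct2→Y1→Y2→HubC→Y3→Port: bottleneck 4, flow now 15. (uses reverse residual edge)
No augmenting path remains; maximum flow = 15.
In the residual graph, reachable from Depot: {Depot, Jct2}.
Min-cut edges: Depot→Jct1 (3), Jct2→HubC (8), Jct2→Y1 (4); capacity 3 + 8 + 4 = 15.
This cut is saturated, so no flow can exceed 15.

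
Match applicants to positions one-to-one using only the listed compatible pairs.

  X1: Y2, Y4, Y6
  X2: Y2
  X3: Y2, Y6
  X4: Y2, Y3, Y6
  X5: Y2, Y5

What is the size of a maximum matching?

Unit-capacity flow: source→left, listed edges, right→sink; max matching = max flow.
Augmenting path X1→Y2 (+1); matched 1.
Augmenting path X3→Y6 (+1); matched 2.
Augmenting path X4→Y3 (+1); matched 3.
Augmenting path X5→Y5 (+1); matched 4.
Augmenting path X2→Y2→X1→Y4 (+1); matched 5.
No augmenting path remains; maximum matching = 5.
König certificate: {X1, X2, X3, X4, X5} is a vertex cover of size 5 (every listed pair touches it), so no matching can be larger.

5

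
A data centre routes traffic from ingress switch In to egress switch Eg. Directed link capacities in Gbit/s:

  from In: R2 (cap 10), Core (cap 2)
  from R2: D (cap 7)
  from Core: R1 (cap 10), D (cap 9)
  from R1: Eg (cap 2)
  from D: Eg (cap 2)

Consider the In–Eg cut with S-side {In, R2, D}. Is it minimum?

Yes — it is a minimum cut (capacity 4).

Given cut capacity: 2 + 2 = 4.
Augment In→R2→D→Eg: bottleneck 2, flow now 2.
Augment In→Core→R1→Eg: bottleneck 2, flow now 4.
No augmenting path remains; maximum flow = 4.
Cut capacity 4 equals the max flow, so it is a minimum cut.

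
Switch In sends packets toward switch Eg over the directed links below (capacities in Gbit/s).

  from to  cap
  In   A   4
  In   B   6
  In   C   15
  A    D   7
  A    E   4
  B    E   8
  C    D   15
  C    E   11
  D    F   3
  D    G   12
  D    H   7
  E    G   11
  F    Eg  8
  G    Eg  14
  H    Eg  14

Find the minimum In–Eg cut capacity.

24

Augment In→A→D→F→Eg: bottleneck 3, flow now 3.
Augment In→A→D→G→Eg: bottleneck 1, flow now 4.
Augment In→B→E→G→Eg: bottleneck 6, flow now 10.
Augment In→C→D→G→Eg: bottleneck 7, flow now 17.
Augment In→C→D→H→Eg: bottleneck 7, flow now 24.
No augmenting path remains; maximum flow = 24.
By max-flow min-cut, the minimum cut capacity equals the max flow.
In the residual graph, reachable from In: {In, A, B, C, D, E, G}.
Min-cut edges: D→F (3), D→H (7), G→Eg (14); capacity 3 + 7 + 14 = 24.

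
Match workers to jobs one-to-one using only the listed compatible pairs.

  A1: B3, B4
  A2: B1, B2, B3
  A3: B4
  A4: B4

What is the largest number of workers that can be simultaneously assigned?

3

Unit-capacity flow: source→left, listed edges, right→sink; max matching = max flow.
Augmenting path A1→B3 (+1); matched 1.
Augmenting path A2→B1 (+1); matched 2.
Augmenting path A3→B4 (+1); matched 3.
No augmenting path remains; maximum matching = 3.
König certificate: {A1, A2, B4} is a vertex cover of size 3 (every listed pair touches it), so no matching can be larger.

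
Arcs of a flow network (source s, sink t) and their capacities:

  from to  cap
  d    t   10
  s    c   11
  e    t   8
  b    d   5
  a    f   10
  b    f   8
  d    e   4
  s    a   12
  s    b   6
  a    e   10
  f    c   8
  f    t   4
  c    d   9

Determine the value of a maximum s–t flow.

22

Augment s→a→e→t: bottleneck 8, flow now 8.
Augment s→a→f→t: bottleneck 4, flow now 12.
Augment s→b→d→t: bottleneck 5, flow now 17.
Augment s→c→d→t: bottleneck 5, flow now 22.
No augmenting path remains; maximum flow = 22.
In the residual graph, reachable from s: {s, a, b, c, d, e, f}.
Min-cut edges: d→t (10), e→t (8), f→t (4); capacity 10 + 8 + 4 = 22.
This cut is saturated, so no flow can exceed 22.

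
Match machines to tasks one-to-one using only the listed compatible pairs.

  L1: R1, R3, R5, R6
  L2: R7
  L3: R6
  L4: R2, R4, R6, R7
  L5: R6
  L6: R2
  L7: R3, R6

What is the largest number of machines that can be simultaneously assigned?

6

Unit-capacity flow: source→left, listed edges, right→sink; max matching = max flow.
Augmenting path L1→R1 (+1); matched 1.
Augmenting path L2→R7 (+1); matched 2.
Augmenting path L3→R6 (+1); matched 3.
Augmenting path L4→R2 (+1); matched 4.
Augmenting path L7→R3 (+1); matched 5.
Augmenting path L6→R2→L4→R4 (+1); matched 6.
No augmenting path remains; maximum matching = 6.
König certificate: {L1, L2, L4, L6, L7, R6} is a vertex cover of size 6 (every listed pair touches it), so no matching can be larger.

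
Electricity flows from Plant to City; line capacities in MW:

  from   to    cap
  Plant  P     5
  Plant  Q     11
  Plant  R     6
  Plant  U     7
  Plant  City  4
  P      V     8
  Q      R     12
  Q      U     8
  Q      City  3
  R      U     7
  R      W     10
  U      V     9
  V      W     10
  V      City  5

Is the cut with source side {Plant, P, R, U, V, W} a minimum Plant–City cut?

Given cut capacity: 11 + 4 + 5 = 20.
Augment Plant→City: bottleneck 4, flow now 4.
Augment Plant→Q→City: bottleneck 3, flow now 7.
Augment Plant→P→V→City: bottleneck 5, flow now 12.
No augmenting path remains; maximum flow = 12.
In the residual graph, reachable from Plant: {Plant, P, Q, R, U, V, W}.
Min-cut edges: Plant→City (4), Q→City (3), V→City (5); capacity 4 + 3 + 5 = 12.
Cut capacity 20 exceeds the max flow 12, so it is not minimum.

No — its capacity is 20, but the minimum cut has capacity 12.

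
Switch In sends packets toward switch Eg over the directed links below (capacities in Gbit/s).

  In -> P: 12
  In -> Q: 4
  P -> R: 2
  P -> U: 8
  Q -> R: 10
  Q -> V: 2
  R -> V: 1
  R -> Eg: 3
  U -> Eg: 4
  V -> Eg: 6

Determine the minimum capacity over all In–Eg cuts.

10

Augment In→P→R→Eg: bottleneck 2, flow now 2.
Augment In→P→U→Eg: bottleneck 4, flow now 6.
Augment In→Q→R→Eg: bottleneck 1, flow now 7.
Augment In→Q→V→Eg: bottleneck 2, flow now 9.
Augment In→Q→R→V→Eg: bottleneck 1, flow now 10.
No augmenting path remains; maximum flow = 10.
By max-flow min-cut, the minimum cut capacity equals the max flow.
In the residual graph, reachable from In: {In, P, U}.
Min-cut edges: In→Q (4), P→R (2), U→Eg (4); capacity 4 + 2 + 4 = 10.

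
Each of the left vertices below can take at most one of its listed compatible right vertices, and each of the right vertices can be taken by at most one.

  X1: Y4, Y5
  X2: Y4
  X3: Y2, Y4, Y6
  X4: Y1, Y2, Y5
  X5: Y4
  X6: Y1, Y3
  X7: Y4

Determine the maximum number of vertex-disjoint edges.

5

Unit-capacity flow: source→left, listed edges, right→sink; max matching = max flow.
Augmenting path X1→Y4 (+1); matched 1.
Augmenting path X3→Y2 (+1); matched 2.
Augmenting path X4→Y1 (+1); matched 3.
Augmenting path X6→Y3 (+1); matched 4.
Augmenting path X2→Y4→X1→Y5 (+1); matched 5.
No augmenting path remains; maximum matching = 5.
König certificate: {X1, X3, X4, X6, Y4} is a vertex cover of size 5 (every listed pair touches it), so no matching can be larger.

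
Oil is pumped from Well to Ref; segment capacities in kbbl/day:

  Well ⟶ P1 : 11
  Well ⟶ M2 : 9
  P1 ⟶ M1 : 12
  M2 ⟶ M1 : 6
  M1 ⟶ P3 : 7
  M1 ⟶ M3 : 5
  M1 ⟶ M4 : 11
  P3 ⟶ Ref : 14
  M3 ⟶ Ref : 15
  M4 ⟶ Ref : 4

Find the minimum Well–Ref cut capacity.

16

Augment Well→P1→M1→P3→Ref: bottleneck 7, flow now 7.
Augment Well→P1→M1→M3→Ref: bottleneck 4, flow now 11.
Augment Well→M2→M1→M3→Ref: bottleneck 1, flow now 12.
Augment Well→M2→M1→M4→Ref: bottleneck 4, flow now 16.
No augmenting path remains; maximum flow = 16.
By max-flow min-cut, the minimum cut capacity equals the max flow.
In the residual graph, reachable from Well: {Well, P1, M2, M1, M4}.
Min-cut edges: M1→P3 (7), M1→M3 (5), M4→Ref (4); capacity 7 + 5 + 4 = 16.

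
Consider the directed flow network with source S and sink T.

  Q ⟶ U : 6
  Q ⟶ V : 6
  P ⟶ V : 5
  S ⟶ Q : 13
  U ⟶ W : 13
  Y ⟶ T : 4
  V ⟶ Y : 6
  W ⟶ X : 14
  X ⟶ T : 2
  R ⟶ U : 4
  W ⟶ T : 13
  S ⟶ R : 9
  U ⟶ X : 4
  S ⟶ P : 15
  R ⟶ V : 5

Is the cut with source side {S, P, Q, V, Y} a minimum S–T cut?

No — its capacity is 19, but the minimum cut has capacity 14.

Given cut capacity: 9 + 6 + 4 = 19.
Augment S→P→V→Y→T: bottleneck 4, flow now 4.
Augment S→Q→U→W→T: bottleneck 6, flow now 10.
Augment S→R→U→W→T: bottleneck 4, flow now 14.
No augmenting path remains; maximum flow = 14.
In the residual graph, reachable from S: {S, P, Q, R, V, Y}.
Min-cut edges: Q→U (6), R→U (4), Y→T (4); capacity 6 + 4 + 4 = 14.
Cut capacity 19 exceeds the max flow 14, so it is not minimum.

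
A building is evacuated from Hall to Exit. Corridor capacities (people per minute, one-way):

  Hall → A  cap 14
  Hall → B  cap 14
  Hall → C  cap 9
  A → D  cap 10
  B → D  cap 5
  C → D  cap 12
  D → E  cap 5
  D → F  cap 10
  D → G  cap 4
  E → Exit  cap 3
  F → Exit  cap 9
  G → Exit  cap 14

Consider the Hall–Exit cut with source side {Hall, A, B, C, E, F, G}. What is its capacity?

53

Edges leaving {Hall, A, B, C, E, F, G}: A→D (10), B→D (5), C→D (12), E→Exit (3), F→Exit (9), G→Exit (14).
Cut capacity = 10 + 5 + 12 + 3 + 9 + 14 = 53.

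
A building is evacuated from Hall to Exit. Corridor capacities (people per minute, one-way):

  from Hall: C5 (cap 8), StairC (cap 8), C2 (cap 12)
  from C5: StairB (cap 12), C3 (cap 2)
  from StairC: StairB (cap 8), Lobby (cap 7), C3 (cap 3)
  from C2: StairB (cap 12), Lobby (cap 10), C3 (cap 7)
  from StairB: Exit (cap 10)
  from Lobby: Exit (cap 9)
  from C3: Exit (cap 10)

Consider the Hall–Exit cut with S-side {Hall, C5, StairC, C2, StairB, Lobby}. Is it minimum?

Given cut capacity: 2 + 3 + 7 + 10 + 9 = 31.
Augment Hall→C5→StairB→Exit: bottleneck 8, flow now 8.
Augment Hall→StairC→StairB→Exit: bottleneck 2, flow now 10.
Augment Hall→StairC→Lobby→Exit: bottleneck 6, flow now 16.
Augment Hall→C2→Lobby→Exit: bottleneck 3, flow now 19.
Augment Hall→C2→C3→Exit: bottleneck 7, flow now 26.
Augment Hall→C2→StairB→C5→C3→Exit: bottleneck 2, flow now 28. (uses reverse residual edge)
No augmenting path remains; maximum flow = 28.
In the residual graph, reachable from Hall: {Hall}.
Min-cut edges: Hall→C5 (8), Hall→StairC (8), Hall→C2 (12); capacity 8 + 8 + 12 = 28.
Cut capacity 31 exceeds the max flow 28, so it is not minimum.

No — its capacity is 31, but the minimum cut has capacity 28.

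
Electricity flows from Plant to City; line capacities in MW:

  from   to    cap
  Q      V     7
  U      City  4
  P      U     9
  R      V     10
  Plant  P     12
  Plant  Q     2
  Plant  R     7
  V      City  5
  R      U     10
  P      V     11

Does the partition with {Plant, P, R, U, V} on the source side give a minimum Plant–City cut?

No — its capacity is 11, but the minimum cut has capacity 9.

Given cut capacity: 2 + 4 + 5 = 11.
Augment Plant→P→U→City: bottleneck 4, flow now 4.
Augment Plant→P→V→City: bottleneck 5, flow now 9.
No augmenting path remains; maximum flow = 9.
In the residual graph, reachable from Plant: {Plant, P, Q, R, U, V}.
Min-cut edges: U→City (4), V→City (5); capacity 4 + 5 = 9.
Cut capacity 11 exceeds the max flow 9, so it is not minimum.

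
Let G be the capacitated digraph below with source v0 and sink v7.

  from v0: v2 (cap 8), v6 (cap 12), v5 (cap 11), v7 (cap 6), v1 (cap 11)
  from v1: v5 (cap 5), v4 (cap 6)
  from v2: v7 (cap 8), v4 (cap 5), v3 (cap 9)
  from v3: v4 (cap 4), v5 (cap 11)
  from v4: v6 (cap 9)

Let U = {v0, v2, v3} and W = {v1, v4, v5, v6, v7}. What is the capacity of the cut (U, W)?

Edges leaving {v0, v2, v3}: v0→v1 (11), v0→v5 (11), v0→v6 (12), v0→v7 (6), v2→v4 (5), v2→v7 (8), v3→v4 (4), v3→v5 (11).
Cut capacity = 11 + 11 + 12 + 6 + 5 + 8 + 4 + 11 = 68.

68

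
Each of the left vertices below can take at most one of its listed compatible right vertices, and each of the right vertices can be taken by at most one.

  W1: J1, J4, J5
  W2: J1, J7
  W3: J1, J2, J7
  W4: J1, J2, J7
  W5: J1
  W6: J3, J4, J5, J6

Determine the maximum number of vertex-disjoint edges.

Unit-capacity flow: source→left, listed edges, right→sink; max matching = max flow.
Augmenting path W1→J1 (+1); matched 1.
Augmenting path W2→J7 (+1); matched 2.
Augmenting path W3→J2 (+1); matched 3.
Augmenting path W6→J3 (+1); matched 4.
Augmenting path W4→J1→W1→J4 (+1); matched 5.
No augmenting path remains; maximum matching = 5.
König certificate: {W1, W6, J1, J2, J7} is a vertex cover of size 5 (every listed pair touches it), so no matching can be larger.

5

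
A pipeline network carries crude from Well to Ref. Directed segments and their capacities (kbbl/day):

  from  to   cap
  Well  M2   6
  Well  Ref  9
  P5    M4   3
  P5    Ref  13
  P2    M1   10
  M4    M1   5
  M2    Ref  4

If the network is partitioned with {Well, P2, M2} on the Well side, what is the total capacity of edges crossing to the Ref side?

23

Edges leaving {Well, P2, M2}: Well→Ref (9), P2→M1 (10), M2→Ref (4).
Cut capacity = 9 + 10 + 4 = 23.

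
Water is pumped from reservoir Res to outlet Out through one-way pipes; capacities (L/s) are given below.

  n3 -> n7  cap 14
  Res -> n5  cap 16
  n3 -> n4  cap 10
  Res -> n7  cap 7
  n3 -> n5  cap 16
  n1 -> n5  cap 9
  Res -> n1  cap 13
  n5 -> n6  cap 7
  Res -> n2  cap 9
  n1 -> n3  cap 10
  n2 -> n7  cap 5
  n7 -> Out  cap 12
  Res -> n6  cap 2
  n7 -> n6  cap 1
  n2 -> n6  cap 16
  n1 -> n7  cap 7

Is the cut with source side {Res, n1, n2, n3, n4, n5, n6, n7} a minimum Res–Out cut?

Yes — it is a minimum cut (capacity 12).

Given cut capacity: 12 = 12.
Augment Res→n7→Out: bottleneck 7, flow now 7.
Augment Res→n1→n7→Out: bottleneck 5, flow now 12.
No augmenting path remains; maximum flow = 12.
Cut capacity 12 equals the max flow, so it is a minimum cut.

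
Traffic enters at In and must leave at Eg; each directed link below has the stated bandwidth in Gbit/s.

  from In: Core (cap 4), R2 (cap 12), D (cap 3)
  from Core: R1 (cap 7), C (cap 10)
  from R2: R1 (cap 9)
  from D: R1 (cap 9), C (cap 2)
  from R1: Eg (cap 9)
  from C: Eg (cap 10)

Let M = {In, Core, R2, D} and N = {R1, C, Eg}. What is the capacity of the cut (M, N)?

37

Edges leaving {In, Core, R2, D}: Core→R1 (7), Core→C (10), R2→R1 (9), D→R1 (9), D→C (2).
Cut capacity = 7 + 10 + 9 + 9 + 2 = 37.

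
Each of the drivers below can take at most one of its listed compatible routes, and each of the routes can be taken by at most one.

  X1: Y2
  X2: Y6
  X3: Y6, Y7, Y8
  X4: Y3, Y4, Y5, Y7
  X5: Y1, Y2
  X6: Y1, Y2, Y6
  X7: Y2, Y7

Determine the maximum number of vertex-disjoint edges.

6

Unit-capacity flow: source→left, listed edges, right→sink; max matching = max flow.
Augmenting path X1→Y2 (+1); matched 1.
Augmenting path X2→Y6 (+1); matched 2.
Augmenting path X3→Y7 (+1); matched 3.
Augmenting path X4→Y3 (+1); matched 4.
Augmenting path X5→Y1 (+1); matched 5.
Augmenting path X7→Y7→X3→Y8 (+1); matched 6.
No augmenting path remains; maximum matching = 6.
König certificate: {X3, X4, X7, Y1, Y2, Y6} is a vertex cover of size 6 (every listed pair touches it), so no matching can be larger.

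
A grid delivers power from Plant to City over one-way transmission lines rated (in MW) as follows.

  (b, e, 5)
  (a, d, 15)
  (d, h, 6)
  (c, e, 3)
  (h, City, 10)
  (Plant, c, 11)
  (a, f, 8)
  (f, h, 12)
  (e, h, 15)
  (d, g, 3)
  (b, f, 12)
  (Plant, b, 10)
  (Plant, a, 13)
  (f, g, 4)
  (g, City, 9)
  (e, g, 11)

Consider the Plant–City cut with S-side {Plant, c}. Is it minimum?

No — its capacity is 26, but the minimum cut has capacity 19.

Given cut capacity: 13 + 10 + 3 = 26.
Augment Plant→a→d→g→City: bottleneck 3, flow now 3.
Augment Plant→a→d→h→City: bottleneck 6, flow now 9.
Augment Plant→a→f→g→City: bottleneck 4, flow now 13.
Augment Plant→b→e→g→City: bottleneck 2, flow now 15.
Augment Plant→b→e→h→City: bottleneck 3, flow now 18.
Augment Plant→b→f→h→City: bottleneck 1, flow now 19.
No augmenting path remains; maximum flow = 19.
In the residual graph, reachable from Plant: {Plant, a, b, c, d, e, f, g, h}.
Min-cut edges: g→City (9), h→City (10); capacity 9 + 10 = 19.
Cut capacity 26 exceeds the max flow 19, so it is not minimum.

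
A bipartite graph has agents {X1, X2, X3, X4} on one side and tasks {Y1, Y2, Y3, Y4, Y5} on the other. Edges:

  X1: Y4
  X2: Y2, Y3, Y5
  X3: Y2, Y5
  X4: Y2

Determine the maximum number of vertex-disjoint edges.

Unit-capacity flow: source→left, listed edges, right→sink; max matching = max flow.
Augmenting path X1→Y4 (+1); matched 1.
Augmenting path X2→Y2 (+1); matched 2.
Augmenting path X3→Y5 (+1); matched 3.
Augmenting path X4→Y2→X2→Y3 (+1); matched 4.
No augmenting path remains; maximum matching = 4.
König certificate: {X1, X2, X3, X4} is a vertex cover of size 4 (every listed pair touches it), so no matching can be larger.

4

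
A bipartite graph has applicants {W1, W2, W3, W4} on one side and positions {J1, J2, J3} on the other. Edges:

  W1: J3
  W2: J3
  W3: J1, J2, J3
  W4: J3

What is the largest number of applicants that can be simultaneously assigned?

Unit-capacity flow: source→left, listed edges, right→sink; max matching = max flow.
Augmenting path W1→J3 (+1); matched 1.
Augmenting path W3→J1 (+1); matched 2.
No augmenting path remains; maximum matching = 2.
König certificate: {W3, J3} is a vertex cover of size 2 (every listed pair touches it), so no matching can be larger.

2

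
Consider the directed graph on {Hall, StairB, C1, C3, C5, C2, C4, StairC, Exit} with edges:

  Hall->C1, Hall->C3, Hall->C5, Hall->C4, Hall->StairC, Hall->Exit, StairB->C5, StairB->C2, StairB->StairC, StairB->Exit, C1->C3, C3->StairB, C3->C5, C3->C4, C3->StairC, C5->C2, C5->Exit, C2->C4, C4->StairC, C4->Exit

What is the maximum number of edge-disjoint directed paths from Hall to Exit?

4

Assign every edge capacity 1; by Menger, the answer equals the max flow.
Path Hall→Exit (+1); total 1.
Path Hall→C5→Exit (+1); total 2.
Path Hall→C4→Exit (+1); total 3.
Path Hall→C3→StairB→Exit (+1); total 4.
No residual Hall→Exit path; max flow = 4.
Certifying cut of size 4: {C3→StairB, C4→Exit, C5→Exit, Hall→Exit}.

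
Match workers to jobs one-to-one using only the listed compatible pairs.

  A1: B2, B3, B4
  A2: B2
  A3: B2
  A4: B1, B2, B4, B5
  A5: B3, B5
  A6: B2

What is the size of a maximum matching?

4

Unit-capacity flow: source→left, listed edges, right→sink; max matching = max flow.
Augmenting path A1→B2 (+1); matched 1.
Augmenting path A4→B1 (+1); matched 2.
Augmenting path A5→B3 (+1); matched 3.
Augmenting path A2→B2→A1→B4 (+1); matched 4.
No augmenting path remains; maximum matching = 4.
König certificate: {A1, A4, A5, B2} is a vertex cover of size 4 (every listed pair touches it), so no matching can be larger.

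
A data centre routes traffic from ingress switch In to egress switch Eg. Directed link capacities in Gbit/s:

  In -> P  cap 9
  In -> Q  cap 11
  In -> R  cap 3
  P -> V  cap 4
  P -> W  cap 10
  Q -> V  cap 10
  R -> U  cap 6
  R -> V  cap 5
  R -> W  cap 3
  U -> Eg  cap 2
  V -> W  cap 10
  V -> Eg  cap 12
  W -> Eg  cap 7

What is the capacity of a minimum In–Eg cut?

21

Augment In→P→V→Eg: bottleneck 4, flow now 4.
Augment In→P→W→Eg: bottleneck 5, flow now 9.
Augment In→Q→V→Eg: bottleneck 8, flow now 17.
Augment In→R→U→Eg: bottleneck 2, flow now 19.
Augment In→R→W→Eg: bottleneck 1, flow now 20.
Augment In→Q→V→W→Eg: bottleneck 1, flow now 21.
No augmenting path remains; maximum flow = 21.
By max-flow min-cut, the minimum cut capacity equals the max flow.
In the residual graph, reachable from In: {In, P, Q, R, U, V, W}.
Min-cut edges: U→Eg (2), V→Eg (12), W→Eg (7); capacity 2 + 12 + 7 = 21.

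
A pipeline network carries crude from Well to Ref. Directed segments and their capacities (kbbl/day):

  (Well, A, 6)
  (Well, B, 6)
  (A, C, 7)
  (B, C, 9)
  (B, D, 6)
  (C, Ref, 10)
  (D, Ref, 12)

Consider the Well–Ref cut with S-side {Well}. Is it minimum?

Given cut capacity: 6 + 6 = 12.
Augment Well→A→C→Ref: bottleneck 6, flow now 6.
Augment Well→B→C→Ref: bottleneck 4, flow now 10.
Augment Well→B→D→Ref: bottleneck 2, flow now 12.
No augmenting path remains; maximum flow = 12.
Cut capacity 12 equals the max flow, so it is a minimum cut.

Yes — it is a minimum cut (capacity 12).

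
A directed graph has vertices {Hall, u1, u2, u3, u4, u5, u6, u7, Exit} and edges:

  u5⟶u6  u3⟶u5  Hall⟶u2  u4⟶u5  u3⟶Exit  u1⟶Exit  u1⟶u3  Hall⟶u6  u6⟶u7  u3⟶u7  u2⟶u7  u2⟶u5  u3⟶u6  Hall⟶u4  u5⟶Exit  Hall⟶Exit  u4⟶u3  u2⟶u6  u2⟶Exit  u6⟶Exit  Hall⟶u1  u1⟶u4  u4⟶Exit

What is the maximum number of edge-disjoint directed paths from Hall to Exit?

Assign every edge capacity 1; by Menger, the answer equals the max flow.
Path Hall→Exit (+1); total 1.
Path Hall→u1→Exit (+1); total 2.
Path Hall→u2→Exit (+1); total 3.
Path Hall→u4→Exit (+1); total 4.
Path Hall→u6→Exit (+1); total 5.
No residual Hall→Exit path; max flow = 5.
Certifying cut of size 5: {Hall→Exit, Hall→u1, Hall→u2, Hall→u4, Hall→u6}.

5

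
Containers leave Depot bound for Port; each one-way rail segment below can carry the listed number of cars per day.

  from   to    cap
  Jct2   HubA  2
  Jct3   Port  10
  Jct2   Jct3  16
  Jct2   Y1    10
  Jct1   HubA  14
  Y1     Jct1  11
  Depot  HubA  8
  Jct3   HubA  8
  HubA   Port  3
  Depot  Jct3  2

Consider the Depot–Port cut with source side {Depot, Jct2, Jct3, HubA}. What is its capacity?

Edges leaving {Depot, Jct2, Jct3, HubA}: Jct2→Y1 (10), Jct3→Port (10), HubA→Port (3).
Cut capacity = 10 + 10 + 3 = 23.

23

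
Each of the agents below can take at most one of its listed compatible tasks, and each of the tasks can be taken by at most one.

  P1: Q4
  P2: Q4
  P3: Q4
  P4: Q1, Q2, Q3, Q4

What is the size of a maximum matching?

2

Unit-capacity flow: source→left, listed edges, right→sink; max matching = max flow.
Augmenting path P1→Q4 (+1); matched 1.
Augmenting path P4→Q1 (+1); matched 2.
No augmenting path remains; maximum matching = 2.
König certificate: {P4, Q4} is a vertex cover of size 2 (every listed pair touches it), so no matching can be larger.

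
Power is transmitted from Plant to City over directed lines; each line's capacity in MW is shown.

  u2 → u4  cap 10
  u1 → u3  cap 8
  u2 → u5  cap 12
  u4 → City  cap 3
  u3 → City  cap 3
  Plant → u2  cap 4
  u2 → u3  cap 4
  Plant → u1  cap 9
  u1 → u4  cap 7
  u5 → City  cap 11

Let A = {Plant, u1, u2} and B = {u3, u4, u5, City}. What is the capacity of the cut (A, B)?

41

Edges leaving {Plant, u1, u2}: u1→u3 (8), u1→u4 (7), u2→u3 (4), u2→u4 (10), u2→u5 (12).
Cut capacity = 8 + 7 + 4 + 10 + 12 = 41.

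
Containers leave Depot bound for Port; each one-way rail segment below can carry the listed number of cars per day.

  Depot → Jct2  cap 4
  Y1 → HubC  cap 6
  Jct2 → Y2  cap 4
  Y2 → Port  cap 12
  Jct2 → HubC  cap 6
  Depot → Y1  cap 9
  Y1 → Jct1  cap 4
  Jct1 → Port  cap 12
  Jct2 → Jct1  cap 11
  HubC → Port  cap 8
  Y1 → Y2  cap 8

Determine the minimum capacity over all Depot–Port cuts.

Augment Depot→Y1→HubC→Port: bottleneck 6, flow now 6.
Augment Depot→Y1→Jct1→Port: bottleneck 3, flow now 9.
Augment Depot→Jct2→HubC→Port: bottleneck 2, flow now 11.
Augment Depot→Jct2→Jct1→Port: bottleneck 2, flow now 13.
No augmenting path remains; maximum flow = 13.
By max-flow min-cut, the minimum cut capacity equals the max flow.
In the residual graph, reachable from Depot: {Depot}.
Min-cut edges: Depot→Y1 (9), Depot→Jct2 (4); capacity 9 + 4 = 13.

13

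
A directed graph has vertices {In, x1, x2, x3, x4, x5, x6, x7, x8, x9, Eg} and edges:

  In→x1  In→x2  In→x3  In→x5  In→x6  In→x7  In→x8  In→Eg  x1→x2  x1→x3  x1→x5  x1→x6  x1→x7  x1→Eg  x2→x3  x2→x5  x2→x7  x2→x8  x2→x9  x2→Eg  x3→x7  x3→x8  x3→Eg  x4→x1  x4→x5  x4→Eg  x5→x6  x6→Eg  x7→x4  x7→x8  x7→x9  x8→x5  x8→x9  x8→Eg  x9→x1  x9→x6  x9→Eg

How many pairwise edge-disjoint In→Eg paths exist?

Assign every edge capacity 1; by Menger, the answer equals the max flow.
Path In→Eg (+1); total 1.
Path In→x1→Eg (+1); total 2.
Path In→x2→Eg (+1); total 3.
Path In→x3→Eg (+1); total 4.
Path In→x6→Eg (+1); total 5.
Path In→x8→Eg (+1); total 6.
Path In→x7→x4→Eg (+1); total 7.
No residual In→Eg path; max flow = 7.
Certifying cut of size 7: {In→Eg, In→x1, In→x2, In→x3, In→x7, In→x8, x6→Eg}.

7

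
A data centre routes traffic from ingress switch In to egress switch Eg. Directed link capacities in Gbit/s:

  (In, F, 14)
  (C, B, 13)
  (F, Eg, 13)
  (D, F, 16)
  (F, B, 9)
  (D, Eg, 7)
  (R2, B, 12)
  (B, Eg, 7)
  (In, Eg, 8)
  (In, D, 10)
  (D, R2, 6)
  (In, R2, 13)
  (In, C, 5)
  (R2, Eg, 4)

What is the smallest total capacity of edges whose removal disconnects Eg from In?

39

Augment In→Eg: bottleneck 8, flow now 8.
Augment In→D→Eg: bottleneck 7, flow now 15.
Augment In→F→Eg: bottleneck 13, flow now 28.
Augment In→R2→Eg: bottleneck 4, flow now 32.
Augment In→C→B→Eg: bottleneck 5, flow now 37.
Augment In→F→B→Eg: bottleneck 1, flow now 38.
Augment In→R2→B→Eg: bottleneck 1, flow now 39.
No augmenting path remains; maximum flow = 39.
By max-flow min-cut, the minimum cut capacity equals the max flow.
In the residual graph, reachable from In: {In, D, C, F, R2, B}.
Min-cut edges: In→Eg (8), D→Eg (7), F→Eg (13), R2→Eg (4), B→Eg (7); capacity 8 + 7 + 13 + 4 + 7 = 39.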